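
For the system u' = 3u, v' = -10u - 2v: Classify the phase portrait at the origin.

saddle

A = [[3,0],[-10,-2]]; det(A-λI) = λ^2 - λ - 6.
λ = 3, -2: opposite signs.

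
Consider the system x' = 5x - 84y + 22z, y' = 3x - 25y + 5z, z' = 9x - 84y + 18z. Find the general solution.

x(t) = 7C_1e^(3t) + 3C_2e^(-t) - 2C_3e^(-4t), y(t) = 2C_1e^(3t) + C_2e^(-t) - C_3e^(-4t), z(t) = 7C_1e^(3t) + 3C_2e^(-t) - 3C_3e^(-4t)

Coefficient matrix A = [[5, -84, 22], [3, -25, 5], [9, -84, 18]].
det(A - λI) = 0 gives eigenvalues λ = 3, -1, -4.
For λ=3: eigenvector (7,2,7).
For λ=-1: eigenvector (3,1,3).
For λ=-4: eigenvector (-2,-1,-3).
General solution: C_1e^(3t)(7,2,7) + C_2e^(-t)(3,1,3) + C_3e^(-4t)(-2,-1,-3).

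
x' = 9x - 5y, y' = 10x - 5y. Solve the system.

x(t) = 2K_1e^(2t)sin(t) + K_1e^(2t)cos(t) + K_2e^(2t)sin(t) - 2K_2e^(2t)cos(t), y(t) = 3K_1e^(2t)sin(t) + K_1e^(2t)cos(t) + K_2e^(2t)sin(t) - 3K_2e^(2t)cos(t)

Coefficient matrix A = [[9, -5], [10, -5]].
Characteristic polynomial det(A - λI) = λ^2 - 4λ + 5 = 0.
Eigenvalues λ = 2 ± i (complex conjugate pair).
For λ=2+i: an eigenvector is (1,1) - i(2,3) = (1 - 2i, 1 - 3i).
A real fundamental pair from Re and Im of e^((2+i)t)v: X_1 = e^(2t)(cos(t)·(1,1) + sin(t)·(2,3)), X_2 = e^(2t)(sin(t)·(1,1) - cos(t)·(2,3)).
General solution: K_1X_1 + K_2X_2.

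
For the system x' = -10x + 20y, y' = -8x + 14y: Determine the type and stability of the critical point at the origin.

A = [[-10,20],[-8,14]]; det(A-λI) = λ^2 - 4λ + 20.
λ = 2 ± 4i: positive real part.

unstable spiral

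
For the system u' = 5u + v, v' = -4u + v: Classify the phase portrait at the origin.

A = [[5,1],[-4,1]]; det(A-λI) = λ^2 - 6λ + 9.
repeated λ = 3 with a single eigenvector.

unstable improper node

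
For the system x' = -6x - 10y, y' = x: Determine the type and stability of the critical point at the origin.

stable spiral

A = [[-6,-10],[1,0]]; det(A-λI) = λ^2 + 6λ + 10.
λ = -3 ± i: negative real part.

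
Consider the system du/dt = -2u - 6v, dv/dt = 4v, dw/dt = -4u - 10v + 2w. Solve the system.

u(t) = -c_1e^(4t) + c_2e^(-2t), v(t) = c_1e^(4t), w(t) = -3c_1e^(4t) + c_2e^(-2t) + c_3e^(2t)

Coefficient matrix A = [[-2, -6, 0], [0, 4, 0], [-4, -10, 2]].
det(A - λI) = 0 gives eigenvalues λ = 4, -2, 2.
For λ=4: eigenvector (-1,1,-3).
For λ=-2: eigenvector (1,0,1).
For λ=2: eigenvector (0,0,1).
General solution: c_1e^(4t)(-1,1,-3) + c_2e^(-2t)(1,0,1) + c_3e^(2t)(0,0,1).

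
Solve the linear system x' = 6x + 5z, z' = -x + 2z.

Coefficient matrix A = [[6, 5], [-1, 2]].
Characteristic polynomial det(A - λI) = λ^2 - 8λ + 17 = 0.
Eigenvalues λ = 4 ± i (complex conjugate pair).
For λ=4+i: an eigenvector is (2,-1) - i(-1,0) = (2 + i, -1).
A real fundamental pair from Re and Im of e^((4+i)t)v: X_1 = e^(4t)(cos(t)·(2,-1) + sin(t)·(-1,0)), X_2 = e^(4t)(sin(t)·(2,-1) - cos(t)·(-1,0)).
General solution: C_1X_1 + C_2X_2.

x(t) = -C_1e^(4t)sin(t) + 2C_1e^(4t)cos(t) + 2C_2e^(4t)sin(t) + C_2e^(4t)cos(t), z(t) = -C_1e^(4t)cos(t) - C_2e^(4t)sin(t)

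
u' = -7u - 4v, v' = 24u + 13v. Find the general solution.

u(t) = C_1e^(5t) + C_2e^(t), v(t) = -3C_1e^(5t) - 2C_2e^(t)

Coefficient matrix A = [[-7, -4], [24, 13]].
Characteristic polynomial det(A - λI) = λ^2 - 6λ + 5 = 0.
Eigenvalues λ = 5, 1.
For λ=5: (A-λI) row 1 is [-12, -4], so an eigenvector is (1, -3).
For λ=1: (A-λI) row 1 is [-8, -4], so an eigenvector is (1, -2).
General solution: C_1e^(5t)(1,-3) + C_2e^(t)(1,-2).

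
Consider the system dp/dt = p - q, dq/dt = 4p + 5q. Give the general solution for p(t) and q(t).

Coefficient matrix A = [[1, -1], [4, 5]].
Characteristic polynomial det(A - λI) = λ^2 - 6λ + 9 = 0.
Single eigenvalue λ = 3 with algebraic multiplicity 2.
Eigenvector v = (-1,2); generalized eigenvector w with (A-λI)w=v is (0,1).
General solution: e^(3t)[C_1·v + C_2·(t·v + w)].

p(t) = -C_1e^(3t) - C_2te^(3t), q(t) = 2C_1e^(3t) + 2C_2te^(3t) + C_2e^(3t)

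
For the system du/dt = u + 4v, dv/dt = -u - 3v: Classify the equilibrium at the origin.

A = [[1,4],[-1,-3]]; det(A-λI) = λ^2 + 2λ + 1.
repeated λ = -1 with a single eigenvector.

stable improper node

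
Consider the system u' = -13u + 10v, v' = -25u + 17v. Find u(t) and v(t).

u(t) = -C_1e^(2t)sin(5t) + C_1e^(2t)cos(5t) + C_2e^(2t)sin(5t) + C_2e^(2t)cos(5t), v(t) = -2C_1e^(2t)sin(5t) + C_1e^(2t)cos(5t) + C_2e^(2t)sin(5t) + 2C_2e^(2t)cos(5t)

Coefficient matrix A = [[-13, 10], [-25, 17]].
Characteristic polynomial det(A - λI) = λ^2 - 4λ + 29 = 0.
Eigenvalues λ = 2 ± 5i (complex conjugate pair).
For λ=2+5i: an eigenvector is (1,1) - i(-1,-2) = (1 + i, 1 + 2i).
A real fundamental pair from Re and Im of e^((2+5i)t)v: X_1 = e^(2t)(cos(5t)·(1,1) + sin(5t)·(-1,-2)), X_2 = e^(2t)(sin(5t)·(1,1) - cos(5t)·(-1,-2)).
General solution: C_1X_1 + C_2X_2.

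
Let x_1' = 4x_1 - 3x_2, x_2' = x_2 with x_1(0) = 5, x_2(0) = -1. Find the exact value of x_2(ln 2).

A = [[4,-3],[0,1]]; eigenvalues λ = 1, 4.
Eigenvectors: (1,1) for λ=1, (-1,0) for λ=4.
From the initial condition, c_1 = -1, c_2 = -6.
x_2(ln 2) = (-1)(2^1)(1) + (-6)(2^4)(0) = -2.

-2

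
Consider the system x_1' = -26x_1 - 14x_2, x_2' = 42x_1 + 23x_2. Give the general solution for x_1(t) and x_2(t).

x_1(t) = -C_1e^(2t) + 2C_2e^(-5t), x_2(t) = 2C_1e^(2t) - 3C_2e^(-5t)

Coefficient matrix A = [[-26, -14], [42, 23]].
Characteristic polynomial det(A - λI) = λ^2 + 3λ - 10 = 0.
Eigenvalues λ = 2, -5.
For λ=2: (A-λI) row 1 is [-28, -14], so an eigenvector is (-1, 2).
For λ=-5: (A-λI) row 1 is [-21, -14], so an eigenvector is (2, -3).
General solution: C_1e^(2t)(-1,2) + C_2e^(-5t)(2,-3).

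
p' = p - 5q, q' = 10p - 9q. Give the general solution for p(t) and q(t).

p(t) = -C_1e^(-4t)sin(5t) + C_2e^(-4t)cos(5t), q(t) = -C_1e^(-4t)sin(5t) + C_1e^(-4t)cos(5t) + C_2e^(-4t)sin(5t) + C_2e^(-4t)cos(5t)

Coefficient matrix A = [[1, -5], [10, -9]].
Characteristic polynomial det(A - λI) = λ^2 + 8λ + 41 = 0.
Eigenvalues λ = -4 ± 5i (complex conjugate pair).
For λ=-4+5i: an eigenvector is (0,1) - i(-1,-1) = (0 + i, 1 + i).
A real fundamental pair from Re and Im of e^((-4+5i)t)v: X_1 = e^(-4t)(cos(5t)·(0,1) + sin(5t)·(-1,-1)), X_2 = e^(-4t)(sin(5t)·(0,1) - cos(5t)·(-1,-1)).
General solution: C_1X_1 + C_2X_2.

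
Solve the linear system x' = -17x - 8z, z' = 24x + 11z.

x(t) = K_1e^(-t) + 2K_2e^(-5t), z(t) = -2K_1e^(-t) - 3K_2e^(-5t)

Coefficient matrix A = [[-17, -8], [24, 11]].
Characteristic polynomial det(A - λI) = λ^2 + 6λ + 5 = 0.
Eigenvalues λ = -1, -5.
For λ=-1: (A-λI) row 1 is [-16, -8], so an eigenvector is (1, -2).
For λ=-5: (A-λI) row 1 is [-12, -8], so an eigenvector is (2, -3).
General solution: K_1e^(-t)(1,-2) + K_2e^(-5t)(2,-3).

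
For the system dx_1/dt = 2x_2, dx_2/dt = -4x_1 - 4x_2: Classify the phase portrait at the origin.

A = [[0,2],[-4,-4]]; det(A-λI) = λ^2 + 4λ + 8.
λ = -2 ± 2i: negative real part.

stable spiral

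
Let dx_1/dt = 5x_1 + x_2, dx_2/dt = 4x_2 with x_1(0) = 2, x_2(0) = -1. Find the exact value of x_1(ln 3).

324

A = [[5,1],[0,4]]; eigenvalues λ = 5, 4.
Eigenvectors: (-1,0) for λ=5, (1,-1) for λ=4.
From the initial condition, c_1 = -1, c_2 = 1.
x_1(ln 3) = (-1)(3^5)(-1) + (1)(3^4)(1) = 324.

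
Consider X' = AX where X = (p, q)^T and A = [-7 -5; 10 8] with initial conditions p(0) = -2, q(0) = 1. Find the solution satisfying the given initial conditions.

Coefficient matrix A = [[-7, -5], [10, 8]].
Characteristic polynomial det(A - λI) = λ^2 - λ - 6 = 0.
Eigenvalues λ = -2, 3.
For λ=-2: (A-λI) row 1 is [-5, -5], so an eigenvector is (-1, 1).
For λ=3: (A-λI) row 1 is [-10, -5], so an eigenvector is (1, -2).
General solution: K_1e^(-2t)(-1,1) + K_2e^(3t)(1,-2).
Applying p(0)=-2, q(0)=1 gives K_1=3, K_2=1.

p(t) = e^(3t) - 3e^(-2t), q(t) = -2e^(3t) + 3e^(-2t)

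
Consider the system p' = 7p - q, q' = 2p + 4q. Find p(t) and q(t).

p(t) = c_1e^(6t) - c_2e^(5t), q(t) = c_1e^(6t) - 2c_2e^(5t)

Coefficient matrix A = [[7, -1], [2, 4]].
Characteristic polynomial det(A - λI) = λ^2 - 11λ + 30 = 0.
Eigenvalues λ = 6, 5.
For λ=6: (A-λI) row 1 is [1, -1], so an eigenvector is (1, 1).
For λ=5: (A-λI) row 1 is [2, -1], so an eigenvector is (-1, -2).
General solution: c_1e^(6t)(1,1) + c_2e^(5t)(-1,-2).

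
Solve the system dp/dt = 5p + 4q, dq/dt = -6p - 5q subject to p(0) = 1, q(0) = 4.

Coefficient matrix A = [[5, 4], [-6, -5]].
Characteristic polynomial det(A - λI) = λ^2 - 1 = 0.
Eigenvalues λ = 1, -1.
For λ=1: (A-λI) row 1 is [4, 4], so an eigenvector is (-1, 1).
For λ=-1: (A-λI) row 1 is [6, 4], so an eigenvector is (2, -3).
General solution: K_1e^(t)(-1,1) + K_2e^(-t)(2,-3).
Applying p(0)=1, q(0)=4 gives K_1=-11, K_2=-5.

p(t) = 11e^(t) - 10e^(-t), q(t) = -11e^(t) + 15e^(-t)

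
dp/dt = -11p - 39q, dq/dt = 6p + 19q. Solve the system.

Coefficient matrix A = [[-11, -39], [6, 19]].
Characteristic polynomial det(A - λI) = λ^2 - 8λ + 25 = 0.
Eigenvalues λ = 4 ± 3i (complex conjugate pair).
For λ=4+3i: an eigenvector is (2,-1) - i(3,-1) = (2 - 3i, -1 + i).
A real fundamental pair from Re and Im of e^((4+3i)t)v: X_1 = e^(4t)(cos(3t)·(2,-1) + sin(3t)·(3,-1)), X_2 = e^(4t)(sin(3t)·(2,-1) - cos(3t)·(3,-1)).
General solution: K_1X_1 + K_2X_2.

p(t) = 3K_1e^(4t)sin(3t) + 2K_1e^(4t)cos(3t) + 2K_2e^(4t)sin(3t) - 3K_2e^(4t)cos(3t), q(t) = -K_1e^(4t)sin(3t) - K_1e^(4t)cos(3t) - K_2e^(4t)sin(3t) + K_2e^(4t)cos(3t)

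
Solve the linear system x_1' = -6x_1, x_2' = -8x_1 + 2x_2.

x_1(t) = -c_1e^(-6t), x_2(t) = -c_1e^(-6t) + c_2e^(2t)

Coefficient matrix A = [[-6, 0], [-8, 2]].
Characteristic polynomial det(A - λI) = λ^2 + 4λ - 12 = 0.
Eigenvalues λ = -6, 2.
For λ=-6: (A-λI) row 2 is [-8, 8], so an eigenvector is (-1, -1).
For λ=2: (A-λI) row 1 is [-8, 0], so an eigenvector is (0, 1).
General solution: c_1e^(-6t)(-1,-1) + c_2e^(2t)(0,1).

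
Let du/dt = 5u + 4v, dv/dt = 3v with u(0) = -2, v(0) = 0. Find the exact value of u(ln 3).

A = [[5,4],[0,3]]; eigenvalues λ = 3, 5.
Eigenvectors: (-2,1) for λ=3, (-1,0) for λ=5.
From the initial condition, c_1 = 0, c_2 = 2.
u(ln 3) = (0)(3^3)(-2) + (2)(3^5)(-1) = -486.

-486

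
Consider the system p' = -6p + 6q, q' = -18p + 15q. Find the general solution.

Coefficient matrix A = [[-6, 6], [-18, 15]].
Characteristic polynomial det(A - λI) = λ^2 - 9λ + 18 = 0.
Eigenvalues λ = 6, 3.
For λ=6: (A-λI) row 1 is [-12, 6], so an eigenvector is (1, 2).
For λ=3: (A-λI) row 1 is [-9, 6], so an eigenvector is (-2, -3).
General solution: C_1e^(6t)(1,2) + C_2e^(3t)(-2,-3).

p(t) = C_1e^(6t) - 2C_2e^(3t), q(t) = 2C_1e^(6t) - 3C_2e^(3t)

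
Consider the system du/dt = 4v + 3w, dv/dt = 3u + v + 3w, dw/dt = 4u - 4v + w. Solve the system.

Coefficient matrix A = [[0, 4, 3], [3, 1, 3], [4, -4, 1]].
det(A - λI) = 0 gives eigenvalues λ = 1, -3, 4.
For λ=1: eigenvector (-1,-1,1).
For λ=-3: eigenvector (-1,0,1).
For λ=4: eigenvector (1,1,0).
General solution: K_1e^(t)(-1,-1,1) + K_2e^(-3t)(-1,0,1) + K_3e^(4t)(1,1,0).

u(t) = -K_1e^(t) - K_2e^(-3t) + K_3e^(4t), v(t) = -K_1e^(t) + K_3e^(4t), w(t) = K_1e^(t) + K_2e^(-3t)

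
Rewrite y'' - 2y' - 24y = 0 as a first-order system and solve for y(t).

Let x_1 = y, x_2 = y'. Then x_1' = x_2 and x_2' = 24x_1 + 2x_2.
A = [[0,1],[24,2]]; det(A-λI) = λ^2 - 2λ - 24.
Eigenvalues λ = 6, -4 with eigenvectors (1,6), (1,-4).

y(t) = K_1e^(6t) + K_2e^(-4t)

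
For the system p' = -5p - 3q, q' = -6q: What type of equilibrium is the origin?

stable node

A = [[-5,-3],[0,-6]]; det(A-λI) = λ^2 + 11λ + 30.
λ = -5, -6: both negative.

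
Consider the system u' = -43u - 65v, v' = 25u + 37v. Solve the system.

Coefficient matrix A = [[-43, -65], [25, 37]].
Characteristic polynomial det(A - λI) = λ^2 + 6λ + 34 = 0.
Eigenvalues λ = -3 ± 5i (complex conjugate pair).
For λ=-3+5i: an eigenvector is (-2,1) - i(3,-2) = (-2 - 3i, 1 + 2i).
A real fundamental pair from Re and Im of e^((-3+5i)t)v: X_1 = e^(-3t)(cos(5t)·(-2,1) + sin(5t)·(3,-2)), X_2 = e^(-3t)(sin(5t)·(-2,1) - cos(5t)·(3,-2)).
General solution: c_1X_1 + c_2X_2.

u(t) = 3c_1e^(-3t)sin(5t) - 2c_1e^(-3t)cos(5t) - 2c_2e^(-3t)sin(5t) - 3c_2e^(-3t)cos(5t), v(t) = -2c_1e^(-3t)sin(5t) + c_1e^(-3t)cos(5t) + c_2e^(-3t)sin(5t) + 2c_2e^(-3t)cos(5t)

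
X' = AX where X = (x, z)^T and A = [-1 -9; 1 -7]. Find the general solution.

x(t) = -3K_1e^(-4t) - 3K_2te^(-4t) - K_2e^(-4t), z(t) = -K_1e^(-4t) - K_2te^(-4t)

Coefficient matrix A = [[-1, -9], [1, -7]].
Characteristic polynomial det(A - λI) = λ^2 + 8λ + 16 = 0.
Single eigenvalue λ = -4 with algebraic multiplicity 2.
Eigenvector v = (-3,-1); generalized eigenvector w with (A-λI)w=v is (-1,0).
General solution: e^(-4t)[K_1·v + K_2·(t·v + w)].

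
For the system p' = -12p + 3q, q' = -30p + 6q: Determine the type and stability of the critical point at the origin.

A = [[-12,3],[-30,6]]; det(A-λI) = λ^2 + 6λ + 18.
λ = -3 ± 3i: negative real part.

stable spiral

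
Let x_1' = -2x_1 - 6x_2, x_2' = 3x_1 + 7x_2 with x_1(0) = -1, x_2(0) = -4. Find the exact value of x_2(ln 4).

A = [[-2,-6],[3,7]]; eigenvalues λ = 1, 4.
Eigenvectors: (2,-1) for λ=1, (-1,1) for λ=4.
From the initial condition, c_1 = -5, c_2 = -9.
x_2(ln 4) = (-5)(4^1)(-1) + (-9)(4^4)(1) = -2284.

-2284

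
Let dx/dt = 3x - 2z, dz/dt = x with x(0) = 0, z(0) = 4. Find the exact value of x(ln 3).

A = [[3,-2],[1,0]]; eigenvalues λ = 2, 1.
Eigenvectors: (-2,-1) for λ=2, (1,1) for λ=1.
From the initial condition, c_1 = 4, c_2 = 8.
x(ln 3) = (4)(3^2)(-2) + (8)(3^1)(1) = -48.

-48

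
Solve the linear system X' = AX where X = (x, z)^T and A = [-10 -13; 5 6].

x(t) = -2K_1e^(-2t)sin(t) - 3K_1e^(-2t)cos(t) - 3K_2e^(-2t)sin(t) + 2K_2e^(-2t)cos(t), z(t) = K_1e^(-2t)sin(t) + 2K_1e^(-2t)cos(t) + 2K_2e^(-2t)sin(t) - K_2e^(-2t)cos(t)

Coefficient matrix A = [[-10, -13], [5, 6]].
Characteristic polynomial det(A - λI) = λ^2 + 4λ + 5 = 0.
Eigenvalues λ = -2 ± i (complex conjugate pair).
For λ=-2+i: an eigenvector is (-3,2) - i(-2,1) = (-3 + 2i, 2 - i).
A real fundamental pair from Re and Im of e^((-2+i)t)v: X_1 = e^(-2t)(cos(t)·(-3,2) + sin(t)·(-2,1)), X_2 = e^(-2t)(sin(t)·(-3,2) - cos(t)·(-2,1)).
General solution: K_1X_1 + K_2X_2.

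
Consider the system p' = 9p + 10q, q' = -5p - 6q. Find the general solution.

p(t) = -2c_1e^(4t) + c_2e^(-t), q(t) = c_1e^(4t) - c_2e^(-t)

Coefficient matrix A = [[9, 10], [-5, -6]].
Characteristic polynomial det(A - λI) = λ^2 - 3λ - 4 = 0.
Eigenvalues λ = 4, -1.
For λ=4: (A-λI) row 1 is [5, 10], so an eigenvector is (-2, 1).
For λ=-1: (A-λI) row 1 is [10, 10], so an eigenvector is (1, -1).
General solution: c_1e^(4t)(-2,1) + c_2e^(-t)(1,-1).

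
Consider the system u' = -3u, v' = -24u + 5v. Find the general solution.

u(t) = C_1e^(-3t), v(t) = 3C_1e^(-3t) + C_2e^(5t)

Coefficient matrix A = [[-3, 0], [-24, 5]].
Characteristic polynomial det(A - λI) = λ^2 - 2λ - 15 = 0.
Eigenvalues λ = -3, 5.
For λ=-3: (A-λI) row 2 is [-24, 8], so an eigenvector is (1, 3).
For λ=5: (A-λI) row 1 is [-8, 0], so an eigenvector is (0, 1).
General solution: C_1e^(-3t)(1,3) + C_2e^(5t)(0,1).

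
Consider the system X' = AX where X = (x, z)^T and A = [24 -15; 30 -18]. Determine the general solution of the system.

x(t) = -2K_1e^(3t)sin(3t) - K_1e^(3t)cos(3t) - K_2e^(3t)sin(3t) + 2K_2e^(3t)cos(3t), z(t) = -3K_1e^(3t)sin(3t) - K_1e^(3t)cos(3t) - K_2e^(3t)sin(3t) + 3K_2e^(3t)cos(3t)

Coefficient matrix A = [[24, -15], [30, -18]].
Characteristic polynomial det(A - λI) = λ^2 - 6λ + 18 = 0.
Eigenvalues λ = 3 ± 3i (complex conjugate pair).
For λ=3+3i: an eigenvector is (-1,-1) - i(-2,-3) = (-1 + 2i, -1 + 3i).
A real fundamental pair from Re and Im of e^((3+3i)t)v: X_1 = e^(3t)(cos(3t)·(-1,-1) + sin(3t)·(-2,-3)), X_2 = e^(3t)(sin(3t)·(-1,-1) - cos(3t)·(-2,-3)).
General solution: K_1X_1 + K_2X_2.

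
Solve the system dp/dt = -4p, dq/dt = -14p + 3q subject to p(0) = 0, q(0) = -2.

p(t) = 0, q(t) = -2e^(3t)

Coefficient matrix A = [[-4, 0], [-14, 3]].
Characteristic polynomial det(A - λI) = λ^2 + λ - 12 = 0.
Eigenvalues λ = -4, 3.
For λ=-4: (A-λI) row 2 is [-14, 7], so an eigenvector is (-1, -2).
For λ=3: (A-λI) row 1 is [-7, 0], so an eigenvector is (0, -1).
General solution: C_1e^(-4t)(-1,-2) + C_2e^(3t)(0,-1).
Applying p(0)=0, q(0)=-2 gives C_1=0, C_2=2.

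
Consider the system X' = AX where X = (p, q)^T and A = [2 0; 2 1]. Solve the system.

Coefficient matrix A = [[2, 0], [2, 1]].
Characteristic polynomial det(A - λI) = λ^2 - 3λ + 2 = 0.
Eigenvalues λ = 1, 2.
For λ=1: (A-λI) row 1 is [1, 0], so an eigenvector is (0, -1).
For λ=2: (A-λI) row 2 is [2, -1], so an eigenvector is (-1, -2).
General solution: C_1e^(t)(0,-1) + C_2e^(2t)(-1,-2).

p(t) = -C_2e^(2t), q(t) = -C_1e^(t) - 2C_2e^(2t)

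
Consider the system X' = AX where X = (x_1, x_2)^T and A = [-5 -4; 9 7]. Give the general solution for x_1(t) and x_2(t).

x_1(t) = 2C_1e^(t) + 2C_2te^(t) + C_2e^(t), x_2(t) = -3C_1e^(t) - 3C_2te^(t) - 2C_2e^(t)

Coefficient matrix A = [[-5, -4], [9, 7]].
Characteristic polynomial det(A - λI) = λ^2 - 2λ + 1 = 0.
Single eigenvalue λ = 1 with algebraic multiplicity 2.
Eigenvector v = (2,-3); generalized eigenvector w with (A-λI)w=v is (1,-2).
General solution: e^(t)[C_1·v + C_2·(t·v + w)].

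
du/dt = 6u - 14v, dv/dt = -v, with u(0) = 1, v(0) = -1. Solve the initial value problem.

Coefficient matrix A = [[6, -14], [0, -1]].
Characteristic polynomial det(A - λI) = λ^2 - 5λ - 6 = 0.
Eigenvalues λ = 6, -1.
For λ=6: (A-λI) row 1 is [0, -14], so an eigenvector is (-1, 0).
For λ=-1: (A-λI) row 1 is [7, -14], so an eigenvector is (2, 1).
General solution: c_1e^(6t)(-1,0) + c_2e^(-t)(2,1).
Applying u(0)=1, v(0)=-1 gives c_1=-3, c_2=-1.

u(t) = 3e^(6t) - 2e^(-t), v(t) = -e^(-t)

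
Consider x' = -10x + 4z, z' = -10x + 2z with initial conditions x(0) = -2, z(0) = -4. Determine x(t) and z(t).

Coefficient matrix A = [[-10, 4], [-10, 2]].
Characteristic polynomial det(A - λI) = λ^2 + 8λ + 20 = 0.
Eigenvalues λ = -4 ± 2i (complex conjugate pair).
For λ=-4+2i: an eigenvector is (-1,-2) - i(-1,-1) = (-1 + i, -2 + i).
A real fundamental pair from Re and Im of e^((-4+2i)t)v: X_1 = e^(-4t)(cos(2t)·(-1,-2) + sin(2t)·(-1,-1)), X_2 = e^(-4t)(sin(2t)·(-1,-2) - cos(2t)·(-1,-1)).
General solution: c_1X_1 + c_2X_2.
Applying x(0)=-2, z(0)=-4 gives c_1=2, c_2=0.

x(t) = -2e^(-4t)sin(2t) - 2e^(-4t)cos(2t), z(t) = -2e^(-4t)sin(2t) - 4e^(-4t)cos(2t)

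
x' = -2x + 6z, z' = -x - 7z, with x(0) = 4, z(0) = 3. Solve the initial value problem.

Coefficient matrix A = [[-2, 6], [-1, -7]].
Characteristic polynomial det(A - λI) = λ^2 + 9λ + 20 = 0.
Eigenvalues λ = -4, -5.
For λ=-4: (A-λI) row 1 is [2, 6], so an eigenvector is (-3, 1).
For λ=-5: (A-λI) row 1 is [3, 6], so an eigenvector is (-2, 1).
General solution: c_1e^(-4t)(-3,1) + c_2e^(-5t)(-2,1).
Applying x(0)=4, z(0)=3 gives c_1=-10, c_2=13.

x(t) = 30e^(-4t) - 26e^(-5t), z(t) = -10e^(-4t) + 13e^(-5t)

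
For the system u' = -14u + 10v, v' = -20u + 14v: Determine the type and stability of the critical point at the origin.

A = [[-14,10],[-20,14]]; det(A-λI) = λ^2 + 4.
λ = 0 ± 2i: zero real part.

center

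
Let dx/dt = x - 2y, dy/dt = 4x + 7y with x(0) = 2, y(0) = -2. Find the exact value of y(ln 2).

-16

A = [[1,-2],[4,7]]; eigenvalues λ = 5, 3.
Eigenvectors: (1,-2) for λ=5, (1,-1) for λ=3.
From the initial condition, c_1 = 0, c_2 = 2.
y(ln 2) = (0)(2^5)(-2) + (2)(2^3)(-1) = -16.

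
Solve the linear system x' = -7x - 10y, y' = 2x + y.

Coefficient matrix A = [[-7, -10], [2, 1]].
Characteristic polynomial det(A - λI) = λ^2 + 6λ + 13 = 0.
Eigenvalues λ = -3 ± 2i (complex conjugate pair).
For λ=-3+2i: an eigenvector is (-1,0) - i(2,-1) = (-1 - 2i, 0 + i).
A real fundamental pair from Re and Im of e^((-3+2i)t)v: X_1 = e^(-3t)(cos(2t)·(-1,0) + sin(2t)·(2,-1)), X_2 = e^(-3t)(sin(2t)·(-1,0) - cos(2t)·(2,-1)).
General solution: K_1X_1 + K_2X_2.

x(t) = 2K_1e^(-3t)sin(2t) - K_1e^(-3t)cos(2t) - K_2e^(-3t)sin(2t) - 2K_2e^(-3t)cos(2t), y(t) = -K_1e^(-3t)sin(2t) + K_2e^(-3t)cos(2t)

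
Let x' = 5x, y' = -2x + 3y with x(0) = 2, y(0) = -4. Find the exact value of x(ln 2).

A = [[5,0],[-2,3]]; eigenvalues λ = 5, 3.
Eigenvectors: (-1,1) for λ=5, (0,1) for λ=3.
From the initial condition, c_1 = -2, c_2 = -2.
x(ln 2) = (-2)(2^5)(-1) + (-2)(2^3)(0) = 64.

64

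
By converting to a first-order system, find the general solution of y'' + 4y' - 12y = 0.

Let x_1 = y, x_2 = y'. Then x_1' = x_2 and x_2' = 12x_1 - 4x_2.
A = [[0,1],[12,-4]]; det(A-λI) = λ^2 + 4λ - 12.
Eigenvalues λ = 2, -6 with eigenvectors (1,2), (1,-6).

y(t) = c_1e^(2t) + c_2e^(-6t)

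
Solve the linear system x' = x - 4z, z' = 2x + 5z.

Coefficient matrix A = [[1, -4], [2, 5]].
Characteristic polynomial det(A - λI) = λ^2 - 6λ + 13 = 0.
Eigenvalues λ = 3 ± 2i (complex conjugate pair).
For λ=3+2i: an eigenvector is (-1,0) - i(1,-1) = (-1 - i, 0 + i).
A real fundamental pair from Re and Im of e^((3+2i)t)v: X_1 = e^(3t)(cos(2t)·(-1,0) + sin(2t)·(1,-1)), X_2 = e^(3t)(sin(2t)·(-1,0) - cos(2t)·(1,-1)).
General solution: K_1X_1 + K_2X_2.

x(t) = K_1e^(3t)sin(2t) - K_1e^(3t)cos(2t) - K_2e^(3t)sin(2t) - K_2e^(3t)cos(2t), z(t) = -K_1e^(3t)sin(2t) + K_2e^(3t)cos(2t)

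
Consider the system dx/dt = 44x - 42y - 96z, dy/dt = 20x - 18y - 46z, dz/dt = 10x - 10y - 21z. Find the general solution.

Coefficient matrix A = [[44, -42, -96], [20, -18, -46], [10, -10, -21]].
det(A - λI) = 0 gives eigenvalues λ = 4, 2, -1.
For λ=4: eigenvector (9,4,2).
For λ=2: eigenvector (1,1,0).
For λ=-1: eigenvector (4,2,1).
General solution: K_1e^(4t)(9,4,2) + K_2e^(2t)(1,1,0) + K_3e^(-t)(4,2,1).

x(t) = 9K_1e^(4t) + K_2e^(2t) + 4K_3e^(-t), y(t) = 4K_1e^(4t) + K_2e^(2t) + 2K_3e^(-t), z(t) = 2K_1e^(4t) + K_3e^(-t)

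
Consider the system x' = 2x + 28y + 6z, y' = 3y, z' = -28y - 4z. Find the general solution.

x(t) = 4K_1e^(3t) + K_2e^(2t) - K_3e^(-4t), y(t) = K_1e^(3t), z(t) = -4K_1e^(3t) + K_3e^(-4t)

Coefficient matrix A = [[2, 28, 6], [0, 3, 0], [0, -28, -4]].
det(A - λI) = 0 gives eigenvalues λ = 3, 2, -4.
For λ=3: eigenvector (4,1,-4).
For λ=2: eigenvector (1,0,0).
For λ=-4: eigenvector (-1,0,1).
General solution: K_1e^(3t)(4,1,-4) + K_2e^(2t)(1,0,0) + K_3e^(-4t)(-1,0,1).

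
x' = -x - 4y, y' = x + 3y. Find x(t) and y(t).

Coefficient matrix A = [[-1, -4], [1, 3]].
Characteristic polynomial det(A - λI) = λ^2 - 2λ + 1 = 0.
Single eigenvalue λ = 1 with algebraic multiplicity 2.
Eigenvector v = (-2,1); generalized eigenvector w with (A-λI)w=v is (1,0).
General solution: e^(t)[c_1·v + c_2·(t·v + w)].

x(t) = -2c_1e^(t) - 2c_2te^(t) + c_2e^(t), y(t) = c_1e^(t) + c_2te^(t)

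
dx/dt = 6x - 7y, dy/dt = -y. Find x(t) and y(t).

Coefficient matrix A = [[6, -7], [0, -1]].
Characteristic polynomial det(A - λI) = λ^2 - 5λ - 6 = 0.
Eigenvalues λ = 6, -1.
For λ=6: (A-λI) row 1 is [0, -7], so an eigenvector is (-1, 0).
For λ=-1: (A-λI) row 1 is [7, -7], so an eigenvector is (1, 1).
General solution: c_1e^(6t)(-1,0) + c_2e^(-t)(1,1).

x(t) = -c_1e^(6t) + c_2e^(-t), y(t) = c_2e^(-t)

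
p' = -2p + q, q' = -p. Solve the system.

Coefficient matrix A = [[-2, 1], [-1, 0]].
Characteristic polynomial det(A - λI) = λ^2 + 2λ + 1 = 0.
Single eigenvalue λ = -1 with algebraic multiplicity 2.
Eigenvector v = (1,1); generalized eigenvector w with (A-λI)w=v is (2,3).
General solution: e^(-t)[K_1·v + K_2·(t·v + w)].

p(t) = K_1e^(-t) + K_2te^(-t) + 2K_2e^(-t), q(t) = K_1e^(-t) + K_2te^(-t) + 3K_2e^(-t)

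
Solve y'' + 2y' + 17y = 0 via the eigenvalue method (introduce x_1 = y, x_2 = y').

Let x_1 = y, x_2 = y'. Then x_1' = x_2 and x_2' = -17x_1 - 2x_2.
A = [[0,1],[-17,-2]]; det(A-λI) = λ^2 + 2λ + 17.
Eigenvalues λ = -1 ± 4i.

y(t) = c_1e^(-t)cos(4t) + c_2e^(-t)sin(4t)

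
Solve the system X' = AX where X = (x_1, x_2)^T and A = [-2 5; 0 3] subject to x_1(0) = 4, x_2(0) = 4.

x_1(t) = 4e^(3t), x_2(t) = 4e^(3t)

Coefficient matrix A = [[-2, 5], [0, 3]].
Characteristic polynomial det(A - λI) = λ^2 - λ - 6 = 0.
Eigenvalues λ = 3, -2.
For λ=3: (A-λI) row 1 is [-5, 5], so an eigenvector is (-1, -1).
For λ=-2: (A-λI) row 1 is [0, 5], so an eigenvector is (1, 0).
General solution: c_1e^(3t)(-1,-1) + c_2e^(-2t)(1,0).
Applying x_1(0)=4, x_2(0)=4 gives c_1=-4, c_2=0.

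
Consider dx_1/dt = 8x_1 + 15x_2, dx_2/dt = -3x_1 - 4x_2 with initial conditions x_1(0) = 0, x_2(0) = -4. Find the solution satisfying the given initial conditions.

x_1(t) = -20e^(2t)sin(3t), x_2(t) = 8e^(2t)sin(3t) - 4e^(2t)cos(3t)

Coefficient matrix A = [[8, 15], [-3, -4]].
Characteristic polynomial det(A - λI) = λ^2 - 4λ + 13 = 0.
Eigenvalues λ = 2 ± 3i (complex conjugate pair).
For λ=2+3i: an eigenvector is (-2,1) - i(1,0) = (-2 - i, 1).
A real fundamental pair from Re and Im of e^((2+3i)t)v: X_1 = e^(2t)(cos(3t)·(-2,1) + sin(3t)·(1,0)), X_2 = e^(2t)(sin(3t)·(-2,1) - cos(3t)·(1,0)).
General solution: C_1X_1 + C_2X_2.
Applying x_1(0)=0, x_2(0)=-4 gives C_1=-4, C_2=8.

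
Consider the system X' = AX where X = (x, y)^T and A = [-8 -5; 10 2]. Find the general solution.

Coefficient matrix A = [[-8, -5], [10, 2]].
Characteristic polynomial det(A - λI) = λ^2 + 6λ + 34 = 0.
Eigenvalues λ = -3 ± 5i (complex conjugate pair).
For λ=-3+5i: an eigenvector is (0,1) - i(-1,1) = (0 + i, 1 - i).
A real fundamental pair from Re and Im of e^((-3+5i)t)v: X_1 = e^(-3t)(cos(5t)·(0,1) + sin(5t)·(-1,1)), X_2 = e^(-3t)(sin(5t)·(0,1) - cos(5t)·(-1,1)).
General solution: K_1X_1 + K_2X_2.

x(t) = -K_1e^(-3t)sin(5t) + K_2e^(-3t)cos(5t), y(t) = K_1e^(-3t)sin(5t) + K_1e^(-3t)cos(5t) + K_2e^(-3t)sin(5t) - K_2e^(-3t)cos(5t)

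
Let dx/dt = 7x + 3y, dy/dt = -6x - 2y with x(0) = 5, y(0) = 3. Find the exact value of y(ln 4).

A = [[7,3],[-6,-2]]; eigenvalues λ = 1, 4.
Eigenvectors: (-1,2) for λ=1, (-1,1) for λ=4.
From the initial condition, c_1 = 8, c_2 = -13.
y(ln 4) = (8)(4^1)(2) + (-13)(4^4)(1) = -3264.

-3264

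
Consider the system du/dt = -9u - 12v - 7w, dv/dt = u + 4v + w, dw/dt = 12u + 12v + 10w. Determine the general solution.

Coefficient matrix A = [[-9, -12, -7], [1, 4, 1], [12, 12, 10]].
det(A - λI) = 0 gives eigenvalues λ = 4, 3, -2.
For λ=4: eigenvector (-2,1,2).
For λ=3: eigenvector (1,-1,0).
For λ=-2: eigenvector (-1,0,1).
General solution: K_1e^(4t)(-2,1,2) + K_2e^(3t)(1,-1,0) + K_3e^(-2t)(-1,0,1).

u(t) = -2K_1e^(4t) + K_2e^(3t) - K_3e^(-2t), v(t) = K_1e^(4t) - K_2e^(3t), w(t) = 2K_1e^(4t) + K_3e^(-2t)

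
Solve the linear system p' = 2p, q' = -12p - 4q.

Coefficient matrix A = [[2, 0], [-12, -4]].
Characteristic polynomial det(A - λI) = λ^2 + 2λ - 8 = 0.
Eigenvalues λ = 2, -4.
For λ=2: (A-λI) row 2 is [-12, -6], so an eigenvector is (-1, 2).
For λ=-4: (A-λI) row 1 is [6, 0], so an eigenvector is (0, 1).
General solution: K_1e^(2t)(-1,2) + K_2e^(-4t)(0,1).

p(t) = -K_1e^(2t), q(t) = 2K_1e^(2t) + K_2e^(-4t)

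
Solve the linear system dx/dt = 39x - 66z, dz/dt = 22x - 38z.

x(t) = -3C_1e^(-5t) - 2C_2e^(6t), z(t) = -2C_1e^(-5t) - C_2e^(6t)

Coefficient matrix A = [[39, -66], [22, -38]].
Characteristic polynomial det(A - λI) = λ^2 - λ - 30 = 0.
Eigenvalues λ = -5, 6.
For λ=-5: (A-λI) row 1 is [44, -66], so an eigenvector is (-3, -2).
For λ=6: (A-λI) row 1 is [33, -66], so an eigenvector is (-2, -1).
General solution: C_1e^(-5t)(-3,-2) + C_2e^(6t)(-2,-1).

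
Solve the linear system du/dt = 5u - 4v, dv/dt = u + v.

u(t) = -2C_1e^(3t) - 2C_2te^(3t) + C_2e^(3t), v(t) = -C_1e^(3t) - C_2te^(3t) + C_2e^(3t)

Coefficient matrix A = [[5, -4], [1, 1]].
Characteristic polynomial det(A - λI) = λ^2 - 6λ + 9 = 0.
Single eigenvalue λ = 3 with algebraic multiplicity 2.
Eigenvector v = (-2,-1); generalized eigenvector w with (A-λI)w=v is (1,1).
General solution: e^(3t)[C_1·v + C_2·(t·v + w)].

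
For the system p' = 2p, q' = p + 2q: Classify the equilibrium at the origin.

A = [[2,0],[1,2]]; det(A-λI) = λ^2 - 4λ + 4.
repeated λ = 2 with a single eigenvector.

unstable improper node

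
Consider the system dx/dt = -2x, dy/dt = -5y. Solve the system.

x(t) = -K_2e^(-2t), y(t) = K_1e^(-5t)

Coefficient matrix A = [[-2, 0], [0, -5]].
Characteristic polynomial det(A - λI) = λ^2 + 7λ + 10 = 0.
Eigenvalues λ = -5, -2.
For λ=-5: (A-λI) row 1 is [3, 0], so an eigenvector is (0, 1).
For λ=-2: (A-λI) row 2 is [0, -3], so an eigenvector is (-1, 0).
General solution: K_1e^(-5t)(0,1) + K_2e^(-2t)(-1,0).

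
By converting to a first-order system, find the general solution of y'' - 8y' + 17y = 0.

Let x_1 = y, x_2 = y'. Then x_1' = x_2 and x_2' = -17x_1 + 8x_2.
A = [[0,1],[-17,8]]; det(A-λI) = λ^2 - 8λ + 17.
Eigenvalues λ = 4 ± i.

y(t) = C_1e^(4t)cos(t) + C_2e^(4t)sin(t)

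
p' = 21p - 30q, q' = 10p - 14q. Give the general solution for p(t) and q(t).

p(t) = -3K_1e^(t) + 2K_2e^(6t), q(t) = -2K_1e^(t) + K_2e^(6t)

Coefficient matrix A = [[21, -30], [10, -14]].
Characteristic polynomial det(A - λI) = λ^2 - 7λ + 6 = 0.
Eigenvalues λ = 1, 6.
For λ=1: (A-λI) row 1 is [20, -30], so an eigenvector is (-3, -2).
For λ=6: (A-λI) row 1 is [15, -30], so an eigenvector is (2, 1).
General solution: K_1e^(t)(-3,-2) + K_2e^(6t)(2,1).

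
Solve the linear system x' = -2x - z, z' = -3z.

Coefficient matrix A = [[-2, -1], [0, -3]].
Characteristic polynomial det(A - λI) = λ^2 + 5λ + 6 = 0.
Eigenvalues λ = -3, -2.
For λ=-3: (A-λI) row 1 is [1, -1], so an eigenvector is (1, 1).
For λ=-2: (A-λI) row 1 is [0, -1], so an eigenvector is (-1, 0).
General solution: K_1e^(-3t)(1,1) + K_2e^(-2t)(-1,0).

x(t) = K_1e^(-3t) - K_2e^(-2t), z(t) = K_1e^(-3t)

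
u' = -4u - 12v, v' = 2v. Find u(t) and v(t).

Coefficient matrix A = [[-4, -12], [0, 2]].
Characteristic polynomial det(A - λI) = λ^2 + 2λ - 8 = 0.
Eigenvalues λ = -4, 2.
For λ=-4: (A-λI) row 1 is [0, -12], so an eigenvector is (1, 0).
For λ=2: (A-λI) row 1 is [-6, -12], so an eigenvector is (2, -1).
General solution: K_1e^(-4t)(1,0) + K_2e^(2t)(2,-1).

u(t) = K_1e^(-4t) + 2K_2e^(2t), v(t) = -K_2e^(2t)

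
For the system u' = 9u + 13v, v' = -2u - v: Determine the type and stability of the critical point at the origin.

unstable spiral

A = [[9,13],[-2,-1]]; det(A-λI) = λ^2 - 8λ + 17.
λ = 4 ± i: positive real part.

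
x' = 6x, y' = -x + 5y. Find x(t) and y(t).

x(t) = -K_2e^(6t), y(t) = K_1e^(5t) + K_2e^(6t)

Coefficient matrix A = [[6, 0], [-1, 5]].
Characteristic polynomial det(A - λI) = λ^2 - 11λ + 30 = 0.
Eigenvalues λ = 5, 6.
For λ=5: (A-λI) row 1 is [1, 0], so an eigenvector is (0, 1).
For λ=6: (A-λI) row 2 is [-1, -1], so an eigenvector is (-1, 1).
General solution: K_1e^(5t)(0,1) + K_2e^(6t)(-1,1).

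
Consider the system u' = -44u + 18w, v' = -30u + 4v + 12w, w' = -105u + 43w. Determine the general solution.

u(t) = 3K_1e^(-2t) + 2K_2e^(t), v(t) = K_1e^(-2t) + K_3e^(4t), w(t) = 7K_1e^(-2t) + 5K_2e^(t)

Coefficient matrix A = [[-44, 0, 18], [-30, 4, 12], [-105, 0, 43]].
det(A - λI) = 0 gives eigenvalues λ = -2, 1, 4.
For λ=-2: eigenvector (3,1,7).
For λ=1: eigenvector (2,0,5).
For λ=4: eigenvector (0,1,0).
General solution: K_1e^(-2t)(3,1,7) + K_2e^(t)(2,0,5) + K_3e^(4t)(0,1,0).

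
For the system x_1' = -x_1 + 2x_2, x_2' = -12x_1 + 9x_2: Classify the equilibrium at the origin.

A = [[-1,2],[-12,9]]; det(A-λI) = λ^2 - 8λ + 15.
λ = 5, 3: both positive.

unstable node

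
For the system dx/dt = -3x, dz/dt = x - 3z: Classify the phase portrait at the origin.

stable improper node

A = [[-3,0],[1,-3]]; det(A-λI) = λ^2 + 6λ + 9.
repeated λ = -3 with a single eigenvector.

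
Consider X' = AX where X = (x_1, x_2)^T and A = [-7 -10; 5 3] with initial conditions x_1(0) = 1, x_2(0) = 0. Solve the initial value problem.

x_1(t) = -e^(-2t)sin(5t) + e^(-2t)cos(5t), x_2(t) = e^(-2t)sin(5t)

Coefficient matrix A = [[-7, -10], [5, 3]].
Characteristic polynomial det(A - λI) = λ^2 + 4λ + 29 = 0.
Eigenvalues λ = -2 ± 5i (complex conjugate pair).
For λ=-2+5i: an eigenvector is (1,-1) - i(1,0) = (1 - i, -1).
A real fundamental pair from Re and Im of e^((-2+5i)t)v: X_1 = e^(-2t)(cos(5t)·(1,-1) + sin(5t)·(1,0)), X_2 = e^(-2t)(sin(5t)·(1,-1) - cos(5t)·(1,0)).
General solution: c_1X_1 + c_2X_2.
Applying x_1(0)=1, x_2(0)=0 gives c_1=0, c_2=-1.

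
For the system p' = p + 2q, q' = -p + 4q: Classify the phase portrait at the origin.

A = [[1,2],[-1,4]]; det(A-λI) = λ^2 - 5λ + 6.
λ = 3, 2: both positive.

unstable node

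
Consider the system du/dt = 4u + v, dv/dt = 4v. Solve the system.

Coefficient matrix A = [[4, 1], [0, 4]].
Characteristic polynomial det(A - λI) = λ^2 - 8λ + 16 = 0.
Single eigenvalue λ = 4 with algebraic multiplicity 2.
Eigenvector v = (1,0); generalized eigenvector w with (A-λI)w=v is (-3,1).
General solution: e^(4t)[c_1·v + c_2·(t·v + w)].

u(t) = c_1e^(4t) + c_2te^(4t) - 3c_2e^(4t), v(t) = c_2e^(4t)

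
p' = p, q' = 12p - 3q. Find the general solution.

p(t) = c_1e^(t), q(t) = 3c_1e^(t) - c_2e^(-3t)

Coefficient matrix A = [[1, 0], [12, -3]].
Characteristic polynomial det(A - λI) = λ^2 + 2λ - 3 = 0.
Eigenvalues λ = 1, -3.
For λ=1: (A-λI) row 2 is [12, -4], so an eigenvector is (1, 3).
For λ=-3: (A-λI) row 1 is [4, 0], so an eigenvector is (0, -1).
General solution: c_1e^(t)(1,3) + c_2e^(-3t)(0,-1).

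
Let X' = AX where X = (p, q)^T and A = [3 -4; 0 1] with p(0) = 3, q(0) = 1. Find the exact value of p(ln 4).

72

A = [[3,-4],[0,1]]; eigenvalues λ = 1, 3.
Eigenvectors: (2,1) for λ=1, (-1,0) for λ=3.
From the initial condition, c_1 = 1, c_2 = -1.
p(ln 4) = (1)(4^1)(2) + (-1)(4^3)(-1) = 72.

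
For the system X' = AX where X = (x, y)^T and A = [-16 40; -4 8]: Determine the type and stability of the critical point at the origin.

stable spiral

A = [[-16,40],[-4,8]]; det(A-λI) = λ^2 + 8λ + 32.
λ = -4 ± 4i: negative real part.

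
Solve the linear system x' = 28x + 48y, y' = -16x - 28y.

x(t) = 3C_1e^(-4t) + 2C_2e^(4t), y(t) = -2C_1e^(-4t) - C_2e^(4t)

Coefficient matrix A = [[28, 48], [-16, -28]].
Characteristic polynomial det(A - λI) = λ^2 - 16 = 0.
Eigenvalues λ = -4, 4.
For λ=-4: (A-λI) row 1 is [32, 48], so an eigenvector is (3, -2).
For λ=4: (A-λI) row 1 is [24, 48], so an eigenvector is (2, -1).
General solution: C_1e^(-4t)(3,-2) + C_2e^(4t)(2,-1).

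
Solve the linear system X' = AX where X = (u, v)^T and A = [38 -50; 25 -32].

u(t) = c_1e^(3t)sin(5t) + 3c_1e^(3t)cos(5t) + 3c_2e^(3t)sin(5t) - c_2e^(3t)cos(5t), v(t) = c_1e^(3t)sin(5t) + 2c_1e^(3t)cos(5t) + 2c_2e^(3t)sin(5t) - c_2e^(3t)cos(5t)

Coefficient matrix A = [[38, -50], [25, -32]].
Characteristic polynomial det(A - λI) = λ^2 - 6λ + 34 = 0.
Eigenvalues λ = 3 ± 5i (complex conjugate pair).
For λ=3+5i: an eigenvector is (3,2) - i(1,1) = (3 - i, 2 - i).
A real fundamental pair from Re and Im of e^((3+5i)t)v: X_1 = e^(3t)(cos(5t)·(3,2) + sin(5t)·(1,1)), X_2 = e^(3t)(sin(5t)·(3,2) - cos(5t)·(1,1)).
General solution: c_1X_1 + c_2X_2.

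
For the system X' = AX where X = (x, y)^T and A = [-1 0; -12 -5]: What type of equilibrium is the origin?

stable node

A = [[-1,0],[-12,-5]]; det(A-λI) = λ^2 + 6λ + 5.
λ = -1, -5: both negative.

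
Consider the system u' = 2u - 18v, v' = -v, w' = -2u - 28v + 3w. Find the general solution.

u(t) = 6K_2e^(-t) + K_3e^(2t), v(t) = K_2e^(-t), w(t) = K_1e^(3t) + 10K_2e^(-t) + 2K_3e^(2t)

Coefficient matrix A = [[2, -18, 0], [0, -1, 0], [-2, -28, 3]].
det(A - λI) = 0 gives eigenvalues λ = 3, -1, 2.
For λ=3: eigenvector (0,0,1).
For λ=-1: eigenvector (6,1,10).
For λ=2: eigenvector (1,0,2).
General solution: K_1e^(3t)(0,0,1) + K_2e^(-t)(6,1,10) + K_3e^(2t)(1,0,2).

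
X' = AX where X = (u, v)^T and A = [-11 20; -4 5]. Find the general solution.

Coefficient matrix A = [[-11, 20], [-4, 5]].
Characteristic polynomial det(A - λI) = λ^2 + 6λ + 25 = 0.
Eigenvalues λ = -3 ± 4i (complex conjugate pair).
For λ=-3+4i: an eigenvector is (2,1) - i(1,0) = (2 - i, 1).
A real fundamental pair from Re and Im of e^((-3+4i)t)v: X_1 = e^(-3t)(cos(4t)·(2,1) + sin(4t)·(1,0)), X_2 = e^(-3t)(sin(4t)·(2,1) - cos(4t)·(1,0)).
General solution: C_1X_1 + C_2X_2.

u(t) = C_1e^(-3t)sin(4t) + 2C_1e^(-3t)cos(4t) + 2C_2e^(-3t)sin(4t) - C_2e^(-3t)cos(4t), v(t) = C_1e^(-3t)cos(4t) + C_2e^(-3t)sin(4t)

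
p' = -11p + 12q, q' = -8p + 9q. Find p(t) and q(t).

p(t) = -3K_1e^(-3t) + K_2e^(t), q(t) = -2K_1e^(-3t) + K_2e^(t)

Coefficient matrix A = [[-11, 12], [-8, 9]].
Characteristic polynomial det(A - λI) = λ^2 + 2λ - 3 = 0.
Eigenvalues λ = -3, 1.
For λ=-3: (A-λI) row 1 is [-8, 12], so an eigenvector is (-3, -2).
For λ=1: (A-λI) row 1 is [-12, 12], so an eigenvector is (1, 1).
General solution: K_1e^(-3t)(-3,-2) + K_2e^(t)(1,1).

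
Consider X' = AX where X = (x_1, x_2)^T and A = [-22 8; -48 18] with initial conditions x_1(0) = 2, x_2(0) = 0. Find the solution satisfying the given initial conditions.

x_1(t) = -4e^(2t) + 6e^(-6t), x_2(t) = -12e^(2t) + 12e^(-6t)

Coefficient matrix A = [[-22, 8], [-48, 18]].
Characteristic polynomial det(A - λI) = λ^2 + 4λ - 12 = 0.
Eigenvalues λ = 2, -6.
For λ=2: (A-λI) row 1 is [-24, 8], so an eigenvector is (-1, -3).
For λ=-6: (A-λI) row 1 is [-16, 8], so an eigenvector is (1, 2).
General solution: c_1e^(2t)(-1,-3) + c_2e^(-6t)(1,2).
Applying x_1(0)=2, x_2(0)=0 gives c_1=4, c_2=6.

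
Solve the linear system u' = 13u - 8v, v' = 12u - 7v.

u(t) = K_1e^(5t) + 2K_2e^(t), v(t) = K_1e^(5t) + 3K_2e^(t)

Coefficient matrix A = [[13, -8], [12, -7]].
Characteristic polynomial det(A - λI) = λ^2 - 6λ + 5 = 0.
Eigenvalues λ = 5, 1.
For λ=5: (A-λI) row 1 is [8, -8], so an eigenvector is (1, 1).
For λ=1: (A-λI) row 1 is [12, -8], so an eigenvector is (2, 3).
General solution: K_1e^(5t)(1,1) + K_2e^(t)(2,3).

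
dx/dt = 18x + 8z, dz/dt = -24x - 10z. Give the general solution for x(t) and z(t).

x(t) = 2c_1e^(6t) + c_2e^(2t), z(t) = -3c_1e^(6t) - 2c_2e^(2t)

Coefficient matrix A = [[18, 8], [-24, -10]].
Characteristic polynomial det(A - λI) = λ^2 - 8λ + 12 = 0.
Eigenvalues λ = 6, 2.
For λ=6: (A-λI) row 1 is [12, 8], so an eigenvector is (2, -3).
For λ=2: (A-λI) row 1 is [16, 8], so an eigenvector is (1, -2).
General solution: c_1e^(6t)(2,-3) + c_2e^(2t)(1,-2).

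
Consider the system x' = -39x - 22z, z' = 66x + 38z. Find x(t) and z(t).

Coefficient matrix A = [[-39, -22], [66, 38]].
Characteristic polynomial det(A - λI) = λ^2 + λ - 30 = 0.
Eigenvalues λ = 5, -6.
For λ=5: (A-λI) row 1 is [-44, -22], so an eigenvector is (-1, 2).
For λ=-6: (A-λI) row 1 is [-33, -22], so an eigenvector is (-2, 3).
General solution: C_1e^(5t)(-1,2) + C_2e^(-6t)(-2,3).

x(t) = -C_1e^(5t) - 2C_2e^(-6t), z(t) = 2C_1e^(5t) + 3C_2e^(-6t)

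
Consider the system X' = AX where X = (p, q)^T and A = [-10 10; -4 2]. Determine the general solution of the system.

Coefficient matrix A = [[-10, 10], [-4, 2]].
Characteristic polynomial det(A - λI) = λ^2 + 8λ + 20 = 0.
Eigenvalues λ = -4 ± 2i (complex conjugate pair).
For λ=-4+2i: an eigenvector is (-2,-1) - i(1,1) = (-2 - i, -1 - i).
A real fundamental pair from Re and Im of e^((-4+2i)t)v: X_1 = e^(-4t)(cos(2t)·(-2,-1) + sin(2t)·(1,1)), X_2 = e^(-4t)(sin(2t)·(-2,-1) - cos(2t)·(1,1)).
General solution: C_1X_1 + C_2X_2.

p(t) = C_1e^(-4t)sin(2t) - 2C_1e^(-4t)cos(2t) - 2C_2e^(-4t)sin(2t) - C_2e^(-4t)cos(2t), q(t) = C_1e^(-4t)sin(2t) - C_1e^(-4t)cos(2t) - C_2e^(-4t)sin(2t) - C_2e^(-4t)cos(2t)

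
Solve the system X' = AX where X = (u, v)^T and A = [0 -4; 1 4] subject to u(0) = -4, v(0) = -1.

Coefficient matrix A = [[0, -4], [1, 4]].
Characteristic polynomial det(A - λI) = λ^2 - 4λ + 4 = 0.
Single eigenvalue λ = 2 with algebraic multiplicity 2.
Eigenvector v = (-2,1); generalized eigenvector w with (A-λI)w=v is (3,-1).
General solution: e^(2t)[K_1·v + K_2·(t·v + w)].
Applying u(0)=-4, v(0)=-1 gives K_1=-7, K_2=-6.

u(t) = 12te^(2t) - 4e^(2t), v(t) = -6te^(2t) - e^(2t)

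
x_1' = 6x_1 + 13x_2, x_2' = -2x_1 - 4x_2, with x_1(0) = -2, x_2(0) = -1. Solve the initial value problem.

Coefficient matrix A = [[6, 13], [-2, -4]].
Characteristic polynomial det(A - λI) = λ^2 - 2λ + 2 = 0.
Eigenvalues λ = 1 ± i (complex conjugate pair).
For λ=1+i: an eigenvector is (-2,1) - i(3,-1) = (-2 - 3i, 1 + i).
A real fundamental pair from Re and Im of e^((1+i)t)v: X_1 = e^(t)(cos(t)·(-2,1) + sin(t)·(3,-1)), X_2 = e^(t)(sin(t)·(-2,1) - cos(t)·(3,-1)).
General solution: C_1X_1 + C_2X_2.
Applying x_1(0)=-2, x_2(0)=-1 gives C_1=-5, C_2=4.

x_1(t) = -23e^(t)sin(t) - 2e^(t)cos(t), x_2(t) = 9e^(t)sin(t) - e^(t)cos(t)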